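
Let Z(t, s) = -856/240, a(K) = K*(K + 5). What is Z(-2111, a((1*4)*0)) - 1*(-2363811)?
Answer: 70914223/30 ≈ 2.3638e+6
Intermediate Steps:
a(K) = K*(5 + K)
Z(t, s) = -107/30 (Z(t, s) = -856/240 = -8*107/240 = -107/30)
Z(-2111, a((1*4)*0)) - 1*(-2363811) = -107/30 - 1*(-2363811) = -107/30 + 2363811 = 70914223/30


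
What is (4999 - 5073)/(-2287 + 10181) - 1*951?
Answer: -3753634/3947 ≈ -951.01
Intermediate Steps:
(4999 - 5073)/(-2287 + 10181) - 1*951 = -74/7894 - 951 = -74*1/7894 - 951 = -37/3947 - 951 = -3753634/3947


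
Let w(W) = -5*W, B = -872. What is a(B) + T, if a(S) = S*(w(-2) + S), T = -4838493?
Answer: -4086829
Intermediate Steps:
a(S) = S*(10 + S) (a(S) = S*(-5*(-2) + S) = S*(10 + S))
a(B) + T = -872*(10 - 872) - 4838493 = -872*(-862) - 4838493 = 751664 - 4838493 = -4086829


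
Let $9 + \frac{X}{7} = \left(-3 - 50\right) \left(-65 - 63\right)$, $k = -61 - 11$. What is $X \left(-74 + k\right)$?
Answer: $-6924050$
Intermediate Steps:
$k = -72$ ($k = -61 - 11 = -72$)
$X = 47425$ ($X = -63 + 7 \left(-3 - 50\right) \left(-65 - 63\right) = -63 + 7 \left(\left(-53\right) \left(-128\right)\right) = -63 + 7 \cdot 6784 = -63 + 47488 = 47425$)
$X \left(-74 + k\right) = 47425 \left(-74 - 72\right) = 47425 \left(-146\right) = -6924050$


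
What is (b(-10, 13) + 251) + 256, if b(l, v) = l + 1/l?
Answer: 4969/10 ≈ 496.90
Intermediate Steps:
(b(-10, 13) + 251) + 256 = ((-10 + 1/(-10)) + 251) + 256 = ((-10 - ⅒) + 251) + 256 = (-101/10 + 251) + 256 = 2409/10 + 256 = 4969/10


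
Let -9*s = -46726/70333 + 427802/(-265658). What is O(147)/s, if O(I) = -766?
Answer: -1055828764278/348374867 ≈ -3030.7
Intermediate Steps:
s = 348374867/1378366533 (s = -(-46726/70333 + 427802/(-265658))/9 = -(-46726*1/70333 + 427802*(-1/265658))/9 = -(-766/1153 - 213901/132829)/9 = -1/9*(-348374867/153151837) = 348374867/1378366533 ≈ 0.25274)
O(147)/s = -766/348374867/1378366533 = -766*1378366533/348374867 = -1055828764278/348374867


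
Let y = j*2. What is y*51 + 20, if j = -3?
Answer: -286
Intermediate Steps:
y = -6 (y = -3*2 = -6)
y*51 + 20 = -6*51 + 20 = -306 + 20 = -286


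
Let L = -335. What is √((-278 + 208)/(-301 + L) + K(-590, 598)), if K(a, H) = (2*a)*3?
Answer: I*√357967830/318 ≈ 59.497*I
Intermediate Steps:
K(a, H) = 6*a
√((-278 + 208)/(-301 + L) + K(-590, 598)) = √((-278 + 208)/(-301 - 335) + 6*(-590)) = √(-70/(-636) - 3540) = √(-70*(-1/636) - 3540) = √(35/318 - 3540) = √(-1125685/318) = I*√357967830/318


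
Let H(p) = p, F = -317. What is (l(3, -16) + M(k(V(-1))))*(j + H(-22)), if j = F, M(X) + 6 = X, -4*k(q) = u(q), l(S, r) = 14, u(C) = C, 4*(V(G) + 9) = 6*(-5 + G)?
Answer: -8475/2 ≈ -4237.5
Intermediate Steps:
V(G) = -33/2 + 3*G/2 (V(G) = -9 + (6*(-5 + G))/4 = -9 + (-30 + 6*G)/4 = -9 + (-15/2 + 3*G/2) = -33/2 + 3*G/2)
k(q) = -q/4
M(X) = -6 + X
j = -317
(l(3, -16) + M(k(V(-1))))*(j + H(-22)) = (14 + (-6 - (-33/2 + (3/2)*(-1))/4))*(-317 - 22) = (14 + (-6 - (-33/2 - 3/2)/4))*(-339) = (14 + (-6 - 1/4*(-18)))*(-339) = (14 + (-6 + 9/2))*(-339) = (14 - 3/2)*(-339) = (25/2)*(-339) = -8475/2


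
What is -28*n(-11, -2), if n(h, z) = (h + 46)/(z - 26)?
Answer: 35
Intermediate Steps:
n(h, z) = (46 + h)/(-26 + z)
-28*n(-11, -2) = -28*(46 - 11)/(-26 - 2) = -28*35/(-28) = -(-1)*35 = -28*(-5/4) = 35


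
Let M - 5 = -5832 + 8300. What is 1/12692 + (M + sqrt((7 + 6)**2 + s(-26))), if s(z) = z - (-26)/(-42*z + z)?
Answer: 31387317/12692 + 2*sqrt(60106)/41 ≈ 2485.0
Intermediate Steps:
s(z) = z - 26/(41*z) (s(z) = z - (-26)/((-41*z)) = z - (-26)*(-1/(41*z)) = z - 26/(41*z))
M = 2473 (M = 5 + (-5832 + 8300) = 5 + 2468 = 2473)
1/12692 + (M + sqrt((7 + 6)**2 + s(-26))) = 1/12692 + (2473 + sqrt((7 + 6)**2 + (-26 - 26/41/(-26)))) = 1/12692 + (2473 + sqrt(13**2 + (-26 - 26/41*(-1/26)))) = 1/12692 + (2473 + sqrt(169 + (-26 + 1/41))) = 1/12692 + (2473 + sqrt(169 - 1065/41)) = 1/12692 + (2473 + sqrt(5864/41)) = 1/12692 + (2473 + 2*sqrt(60106)/41) = 31387317/12692 + 2*sqrt(60106)/41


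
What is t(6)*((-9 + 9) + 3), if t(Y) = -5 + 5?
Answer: 0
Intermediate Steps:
t(Y) = 0
t(6)*((-9 + 9) + 3) = 0*((-9 + 9) + 3) = 0*(0 + 3) = 0*3 = 0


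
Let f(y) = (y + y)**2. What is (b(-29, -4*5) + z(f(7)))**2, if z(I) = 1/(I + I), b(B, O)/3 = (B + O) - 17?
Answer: 6024088225/153664 ≈ 39203.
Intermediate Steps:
f(y) = 4*y**2 (f(y) = (2*y)**2 = 4*y**2)
b(B, O) = -51 + 3*B + 3*O (b(B, O) = 3*((B + O) - 17) = 3*(-17 + B + O) = -51 + 3*B + 3*O)
z(I) = 1/(2*I)
(b(-29, -4*5) + z(f(7)))**2 = ((-51 + 3*(-29) + 3*(-4*5)) + 1/(2*((4*7**2))))**2 = ((-51 - 87 + 3*(-20)) + 1/(2*((4*49))))**2 = ((-51 - 87 - 60) + (1/2)/196)**2 = (-198 + (1/2)*(1/196))**2 = (-198 + 1/392)**2 = (-77615/392)**2 = 6024088225/153664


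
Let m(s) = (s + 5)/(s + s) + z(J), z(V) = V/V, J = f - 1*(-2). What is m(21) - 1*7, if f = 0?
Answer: -113/21 ≈ -5.3810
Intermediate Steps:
J = 2 (J = 0 - 1*(-2) = 0 + 2 = 2)
z(V) = 1
m(s) = 1 + (5 + s)/(2*s) (m(s) = (s + 5)/(s + s) + 1 = (5 + s)/((2*s)) + 1 = (5 + s)*(1/(2*s)) + 1 = (5 + s)/(2*s) + 1 = 1 + (5 + s)/(2*s))
m(21) - 1*7 = (½)*(5 + 3*21)/21 - 1*7 = (½)*(1/21)*(5 + 63) - 7 = (½)*(1/21)*68 - 7 = 34/21 - 7 = -113/21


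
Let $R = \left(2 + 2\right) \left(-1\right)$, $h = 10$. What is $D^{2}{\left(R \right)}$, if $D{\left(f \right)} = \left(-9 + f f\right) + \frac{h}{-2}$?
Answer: $4$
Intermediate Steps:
$R = -4$ ($R = 4 \left(-1\right) = -4$)
$D{\left(f \right)} = -14 + f^{2}$ ($D{\left(f \right)} = \left(-9 + f f\right) + \frac{10}{-2} = \left(-9 + f^{2}\right) + 10 \left(- \frac{1}{2}\right) = \left(-9 + f^{2}\right) - 5 = -14 + f^{2}$)
$D^{2}{\left(R \right)} = \left(-14 + \left(-4\right)^{2}\right)^{2} = \left(-14 + 16\right)^{2} = 2^{2} = 4$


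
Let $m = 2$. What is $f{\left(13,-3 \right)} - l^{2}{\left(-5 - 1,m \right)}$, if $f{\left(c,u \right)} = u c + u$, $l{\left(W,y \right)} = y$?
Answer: $-46$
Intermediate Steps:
$f{\left(c,u \right)} = u + c u$ ($f{\left(c,u \right)} = c u + u = u + c u$)
$f{\left(13,-3 \right)} - l^{2}{\left(-5 - 1,m \right)} = - 3 \left(1 + 13\right) - 2^{2} = \left(-3\right) 14 - 4 = -42 - 4 = -46$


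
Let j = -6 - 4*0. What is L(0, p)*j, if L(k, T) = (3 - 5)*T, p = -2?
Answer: -24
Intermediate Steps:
L(k, T) = -2*T
j = -6 (j = -6 + 0 = -6)
L(0, p)*j = -2*(-2)*(-6) = 4*(-6) = -24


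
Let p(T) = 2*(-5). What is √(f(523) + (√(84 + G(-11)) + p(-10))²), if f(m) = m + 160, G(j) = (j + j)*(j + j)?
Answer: √(1351 - 40*√142) ≈ 29.569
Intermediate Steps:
G(j) = 4*j² (G(j) = (2*j)*(2*j) = 4*j²)
f(m) = 160 + m
p(T) = -10
√(f(523) + (√(84 + G(-11)) + p(-10))²) = √((160 + 523) + (√(84 + 4*(-11)²) - 10)²) = √(683 + (√(84 + 4*121) - 10)²) = √(683 + (√(84 + 484) - 10)²) = √(683 + (√568 - 10)²) = √(683 + (2*√142 - 10)²) = √(683 + (-10 + 2*√142)²)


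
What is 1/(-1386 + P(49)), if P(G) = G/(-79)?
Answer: -79/109543 ≈ -0.00072118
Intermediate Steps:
P(G) = -G/79 (P(G) = G*(-1/79) = -G/79)
1/(-1386 + P(49)) = 1/(-1386 - 1/79*49) = 1/(-1386 - 49/79) = 1/(-109543/79) = -79/109543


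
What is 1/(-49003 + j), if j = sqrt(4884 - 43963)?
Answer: -49003/2401333088 - I*sqrt(39079)/2401333088 ≈ -2.0407e-5 - 8.2323e-8*I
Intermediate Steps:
j = I*sqrt(39079) (j = sqrt(-39079) = I*sqrt(39079) ≈ 197.68*I)
1/(-49003 + j) = 1/(-49003 + I*sqrt(39079))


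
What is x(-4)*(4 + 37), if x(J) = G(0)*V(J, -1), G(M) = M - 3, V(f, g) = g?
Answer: 123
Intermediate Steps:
G(M) = -3 + M
x(J) = 3 (x(J) = (-3 + 0)*(-1) = -3*(-1) = 3)
x(-4)*(4 + 37) = 3*(4 + 37) = 3*41 = 123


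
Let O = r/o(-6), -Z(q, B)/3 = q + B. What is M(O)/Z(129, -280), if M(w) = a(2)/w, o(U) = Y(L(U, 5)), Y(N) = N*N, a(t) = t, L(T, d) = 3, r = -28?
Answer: -3/2114 ≈ -0.0014191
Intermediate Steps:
Z(q, B) = -3*B - 3*q (Z(q, B) = -3*(q + B) = -3*(B + q) = -3*B - 3*q)
Y(N) = N²
o(U) = 9 (o(U) = 3² = 9)
O = -28/9 ≈ -3.1111
M(w) = 2/w
M(O)/Z(129, -280) = (2/(-28/9))/(-3*(-280) - 3*129) = (2*(-9/28))/(840 - 387) = -9/14/453 = -9/14*1/453 = -3/2114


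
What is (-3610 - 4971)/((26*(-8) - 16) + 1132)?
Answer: -8581/908 ≈ -9.4504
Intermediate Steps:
(-3610 - 4971)/((26*(-8) - 16) + 1132) = -8581/((-208 - 16) + 1132) = -8581/(-224 + 1132) = -8581/908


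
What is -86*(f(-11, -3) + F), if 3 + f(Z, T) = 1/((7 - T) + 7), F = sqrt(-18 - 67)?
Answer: 4300/17 - 86*I*sqrt(85) ≈ 252.94 - 792.88*I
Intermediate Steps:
F = I*sqrt(85) (F = sqrt(-85) = I*sqrt(85) ≈ 9.2195*I)
f(Z, T) = -3 + 1/(14 - T) (f(Z, T) = -3 + 1/((7 - T) + 7) = -3 + 1/(14 - T))
-86*(f(-11, -3) + F) = -86*((41 - 3*(-3))/(-14 - 3) + I*sqrt(85)) = -86*((41 + 9)/(-17) + I*sqrt(85)) = -86*(-1/17*50 + I*sqrt(85)) = -86*(-50/17 + I*sqrt(85)) = 4300/17 - 86*I*sqrt(85)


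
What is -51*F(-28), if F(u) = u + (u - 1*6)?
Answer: 3162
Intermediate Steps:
F(u) = -6 + 2*u (F(u) = u + (u - 6) = u + (-6 + u) = -6 + 2*u)
-51*F(-28) = -51*(-6 + 2*(-28)) = -51*(-6 - 56) = -51*(-62) = 3162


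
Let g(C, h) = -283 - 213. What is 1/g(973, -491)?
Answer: -1/496 ≈ -0.0020161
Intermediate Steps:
g(C, h) = -496
1/g(973, -491) = 1/(-496) = -1/496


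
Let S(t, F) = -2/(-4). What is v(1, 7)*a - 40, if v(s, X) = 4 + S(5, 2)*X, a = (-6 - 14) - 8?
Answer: -250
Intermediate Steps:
a = -28 (a = -20 - 8 = -28)
S(t, F) = ½ (S(t, F) = -2*(-¼) = ½)
v(s, X) = 4 + X/2
v(1, 7)*a - 40 = (4 + (½)*7)*(-28) - 40 = (4 + 7/2)*(-28) - 40 = (15/2)*(-28) - 40 = -210 - 40 = -250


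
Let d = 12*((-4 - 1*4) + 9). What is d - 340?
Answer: -328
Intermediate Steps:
d = 12 (d = 12*((-4 - 4) + 9) = 12*(-8 + 9) = 12*1 = 12)
d - 340 = 12 - 340 = -328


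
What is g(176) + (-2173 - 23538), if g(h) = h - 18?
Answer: -25553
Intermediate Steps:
g(h) = -18 + h
g(176) + (-2173 - 23538) = (-18 + 176) + (-2173 - 23538) = 158 - 25711 = -25553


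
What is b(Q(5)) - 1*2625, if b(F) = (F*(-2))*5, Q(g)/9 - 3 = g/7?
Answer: -20715/7 ≈ -2959.3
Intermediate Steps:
Q(g) = 27 + 9*g/7 (Q(g) = 27 + 9*(g/7) = 27 + 9*g/7)
b(F) = -10*F (b(F) = -2*F*5 = -10*F)
b(Q(5)) - 1*2625 = -10*(27 + (9/7)*5) - 1*2625 = -10*(27 + 45/7) - 2625 = -10*234/7 - 2625 = -2340/7 - 2625 = -20715/7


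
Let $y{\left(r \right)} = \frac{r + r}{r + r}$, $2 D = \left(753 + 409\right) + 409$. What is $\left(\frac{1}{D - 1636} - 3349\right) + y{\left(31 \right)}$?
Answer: $- \frac{5694950}{1701} \approx -3348.0$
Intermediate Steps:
$D = \frac{1571}{2}$ ($D = \frac{\left(753 + 409\right) + 409}{2} = \frac{1162 + 409}{2} = \frac{1}{2} \cdot 1571 = \frac{1571}{2} \approx 785.5$)
$y{\left(r \right)} = 1$ ($y{\left(r \right)} = \frac{2 r}{2 r} = 2 r \frac{1}{2 r} = 1$)
$\left(\frac{1}{D - 1636} - 3349\right) + y{\left(31 \right)} = \left(\frac{1}{\frac{1571}{2} - 1636} - 3349\right) + 1 = \left(\frac{1}{- \frac{1701}{2}} - 3349\right) + 1 = \left(- \frac{2}{1701} - 3349\right) + 1 = - \frac{5696651}{1701} + 1 = - \frac{5694950}{1701}$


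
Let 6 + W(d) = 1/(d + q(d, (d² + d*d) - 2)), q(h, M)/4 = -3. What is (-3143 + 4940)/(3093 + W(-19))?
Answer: 55707/95696 ≈ 0.58212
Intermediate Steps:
q(h, M) = -12 (q(h, M) = 4*(-3) = -12)
W(d) = -6 + 1/(-12 + d) (W(d) = -6 + 1/(d - 12) = -6 + 1/(-12 + d))
(-3143 + 4940)/(3093 + W(-19)) = (-3143 + 4940)/(3093 + (73 - 6*(-19))/(-12 - 19)) = 1797/(3093 + (73 + 114)/(-31)) = 1797/(3093 - 1/31*187) = 1797/(3093 - 187/31) = 1797/(95696/31) = 1797*(31/95696) = 55707/95696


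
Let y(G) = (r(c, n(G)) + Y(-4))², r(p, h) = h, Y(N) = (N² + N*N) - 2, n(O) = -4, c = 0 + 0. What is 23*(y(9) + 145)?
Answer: 18883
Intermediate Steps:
c = 0
Y(N) = -2 + 2*N² (Y(N) = (N² + N²) - 2 = 2*N² - 2 = -2 + 2*N²)
y(G) = 676 (y(G) = (-4 + (-2 + 2*(-4)²))² = (-4 + (-2 + 2*16))² = (-4 + (-2 + 32))² = (-4 + 30)² = 26² = 676)
23*(y(9) + 145) = 23*(676 + 145) = 23*821 = 18883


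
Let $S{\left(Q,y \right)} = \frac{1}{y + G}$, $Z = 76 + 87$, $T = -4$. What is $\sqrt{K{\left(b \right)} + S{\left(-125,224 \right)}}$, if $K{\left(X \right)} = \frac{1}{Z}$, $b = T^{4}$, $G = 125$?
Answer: $\frac{16 \sqrt{113774}}{56887} \approx 0.09487$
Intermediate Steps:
$Z = 163$
$b = 256$ ($b = \left(-4\right)^{4} = 256$)
$S{\left(Q,y \right)} = \frac{1}{125 + y}$ ($S{\left(Q,y \right)} = \frac{1}{y + 125} = \frac{1}{125 + y}$)
$K{\left(X \right)} = \frac{1}{163}$
$\sqrt{K{\left(b \right)} + S{\left(-125,224 \right)}} = \sqrt{\frac{1}{163} + \frac{1}{125 + 224}} = \sqrt{\frac{1}{163} + \frac{1}{349}} = \sqrt{\frac{512}{56887}} = \frac{16 \sqrt{113774}}{56887}$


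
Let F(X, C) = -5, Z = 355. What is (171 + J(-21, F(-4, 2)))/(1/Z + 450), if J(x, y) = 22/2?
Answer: 64610/159751 ≈ 0.40444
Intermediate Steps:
J(x, y) = 11 (J(x, y) = 22*(½) = 11)
(171 + J(-21, F(-4, 2)))/(1/Z + 450) = (171 + 11)/(1/355 + 450) = 182/(1/355 + 450) = 182/(159751/355) = 182*(355/159751) = 64610/159751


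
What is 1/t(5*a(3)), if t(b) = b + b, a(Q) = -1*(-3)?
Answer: 1/30 ≈ 0.033333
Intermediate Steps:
a(Q) = 3
t(b) = 2*b
1/t(5*a(3)) = 1/(2*(5*3)) = 1/(2*15) = 1/30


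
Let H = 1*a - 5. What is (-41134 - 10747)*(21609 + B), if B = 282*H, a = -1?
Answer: -1033313877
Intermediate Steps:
H = -6 (H = 1*(-1) - 5 = -1 - 5 = -6)
B = -1692 (B = 282*(-6) = -1692)
(-41134 - 10747)*(21609 + B) = (-41134 - 10747)*(21609 - 1692) = -51881*19917 = -1033313877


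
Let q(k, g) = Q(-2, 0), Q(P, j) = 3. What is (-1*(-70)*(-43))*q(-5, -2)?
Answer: -9030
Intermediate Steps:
q(k, g) = 3
(-1*(-70)*(-43))*q(-5, -2) = (-1*(-70)*(-43))*3 = (70*(-43))*3 = -3010*3 = -9030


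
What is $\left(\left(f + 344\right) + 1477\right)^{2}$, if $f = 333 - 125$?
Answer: $4116841$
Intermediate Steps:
$f = 208$ ($f = 333 - 125 = 208$)
$\left(\left(f + 344\right) + 1477\right)^{2} = \left(\left(208 + 344\right) + 1477\right)^{2} = \left(552 + 1477\right)^{2} = 2029^{2} = 4116841$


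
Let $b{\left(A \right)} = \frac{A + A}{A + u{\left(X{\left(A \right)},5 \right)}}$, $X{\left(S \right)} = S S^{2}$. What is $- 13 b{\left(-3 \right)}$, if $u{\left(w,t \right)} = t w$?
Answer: $- \frac{13}{23} \approx -0.56522$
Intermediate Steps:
$X{\left(S \right)} = S^{3}$
$b{\left(A \right)} = \frac{2 A}{A + 5 A^{3}}$ ($b{\left(A \right)} = \frac{A + A}{A + 5 A^{3}} = \frac{2 A}{A + 5 A^{3}}$)
$- 13 b{\left(-3 \right)} = - 13 \frac{2}{1 + 5 \left(-3\right)^{2}} = - 13 \frac{2}{1 + 5 \cdot 9} = - 13 \frac{2}{1 + 45} = - 13 \cdot \frac{2}{46} = - 13 \cdot 2 \cdot \frac{1}{46} = \left(-13\right) \frac{1}{23} = - \frac{13}{23}$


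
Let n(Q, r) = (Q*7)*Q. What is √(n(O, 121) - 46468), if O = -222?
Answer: 2*√74630 ≈ 546.37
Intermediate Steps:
n(Q, r) = 7*Q² (n(Q, r) = (7*Q)*Q = 7*Q²)
√(n(O, 121) - 46468) = √(7*(-222)² - 46468) = √(7*49284 - 46468) = √(344988 - 46468) = √298520 = 2*√74630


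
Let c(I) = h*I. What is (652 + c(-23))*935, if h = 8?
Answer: 437580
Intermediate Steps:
c(I) = 8*I
(652 + c(-23))*935 = (652 + 8*(-23))*935 = (652 - 184)*935 = 468*935 = 437580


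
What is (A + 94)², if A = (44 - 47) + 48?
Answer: 19321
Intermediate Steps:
A = 45 (A = -3 + 48 = 45)
(A + 94)² = (45 + 94)² = 139² = 19321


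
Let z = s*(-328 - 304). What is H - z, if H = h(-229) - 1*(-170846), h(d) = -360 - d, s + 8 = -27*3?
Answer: 114467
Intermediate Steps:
s = -89 (s = -8 - 27*3 = -8 - 81 = -89)
z = 56248 (z = -89*(-328 - 304) = -89*(-632) = 56248)
H = 170715 (H = (-360 - 1*(-229)) - 1*(-170846) = (-360 + 229) + 170846 = -131 + 170846 = 170715)
H - z = 170715 - 1*56248 = 170715 - 56248 = 114467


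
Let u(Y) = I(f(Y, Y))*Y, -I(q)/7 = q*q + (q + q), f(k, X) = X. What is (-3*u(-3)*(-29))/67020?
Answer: 1827/22340 ≈ 0.081782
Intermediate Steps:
I(q) = -14*q - 7*q**2 (I(q) = -7*(q*q + (q + q)) = -7*(q**2 + 2*q) = -14*q - 7*q**2)
u(Y) = -7*Y**2*(2 + Y) (u(Y) = (-7*Y*(2 + Y))*Y = -7*Y**2*(2 + Y))
(-3*u(-3)*(-29))/67020 = (-21*(-3)**2*(-2 - 1*(-3))*(-29))/67020 = (-21*9*(-2 + 3)*(-29))*(1/67020) = (-21*9*(-29))*(1/67020) = (-3*63*(-29))*(1/67020) = -189*(-29)*(1/67020) = 5481*(1/67020) = 1827/22340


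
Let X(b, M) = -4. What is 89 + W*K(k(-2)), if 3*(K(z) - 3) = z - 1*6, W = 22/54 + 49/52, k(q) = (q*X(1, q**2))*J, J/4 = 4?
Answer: 623113/4212 ≈ 147.94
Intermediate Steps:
J = 16 (J = 4*4 = 16)
k(q) = -64*q (k(q) = (q*(-4))*16 = -4*q*16 = -64*q)
W = 1895/1404 (W = 22*(1/54) + 49*(1/52) = 11/27 + 49/52 = 1895/1404 ≈ 1.3497)
K(z) = 1 + z/3 (K(z) = 3 + (z - 1*6)/3 = 3 + (z - 6)/3 = 3 + (-6 + z)/3 = 3 + (-2 + z/3) = 1 + z/3)
89 + W*K(k(-2)) = 89 + 1895*(1 + (-64*(-2))/3)/1404 = 89 + 1895*(1 + (1/3)*128)/1404 = 89 + 1895*(1 + 128/3)/1404 = 89 + (1895/1404)*(131/3) = 89 + 248245/4212 = 623113/4212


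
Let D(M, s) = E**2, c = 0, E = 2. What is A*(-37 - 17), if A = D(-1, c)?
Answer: -216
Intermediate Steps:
D(M, s) = 4 (D(M, s) = 2**2 = 4)
A = 4
A*(-37 - 17) = 4*(-37 - 17) = 4*(-54) = -216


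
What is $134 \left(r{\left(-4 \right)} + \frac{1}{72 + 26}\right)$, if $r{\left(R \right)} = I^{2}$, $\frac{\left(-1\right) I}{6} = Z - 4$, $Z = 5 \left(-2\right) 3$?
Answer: $\frac{273250723}{49} \approx 5.5765 \cdot 10^{6}$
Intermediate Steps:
$Z = -30$ ($Z = \left(-10\right) 3 = -30$)
$I = 204$ ($I = - 6 \left(-30 - 4\right) = \left(-6\right) \left(-34\right) = 204$)
$r{\left(R \right)} = 41616$ ($r{\left(R \right)} = 204^{2} = 41616$)
$134 \left(r{\left(-4 \right)} + \frac{1}{72 + 26}\right) = 134 \left(41616 + \frac{1}{72 + 26}\right) = 134 \left(41616 + \frac{1}{98}\right) = 134 \cdot \frac{4078369}{98} = \frac{273250723}{49}$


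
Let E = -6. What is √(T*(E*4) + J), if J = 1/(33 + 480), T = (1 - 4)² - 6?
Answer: I*√2105295/171 ≈ 8.4852*I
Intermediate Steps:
T = 3 (T = (-3)² - 6 = 9 - 6 = 3)
J = 1/513 ≈ 0.0019493
√(T*(E*4) + J) = √(3*(-6*4) + 1/513) = √(3*(-24) + 1/513) = √(-72 + 1/513) = √(-36935/513) = I*√2105295/171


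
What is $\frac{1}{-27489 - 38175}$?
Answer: $- \frac{1}{65664} \approx -1.5229 \cdot 10^{-5}$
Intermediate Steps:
$\frac{1}{-27489 - 38175} = \frac{1}{-65664} = - \frac{1}{65664}$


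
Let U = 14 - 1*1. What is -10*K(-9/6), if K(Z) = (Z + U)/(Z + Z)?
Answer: 115/3 ≈ 38.333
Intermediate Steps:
U = 13 (U = 14 - 1 = 13)
K(Z) = (13 + Z)/(2*Z) (K(Z) = (Z + 13)/(Z + Z) = (13 + Z)/((2*Z)) = (13 + Z)*(1/(2*Z)) = (13 + Z)/(2*Z))
-10*K(-9/6) = -5*(13 - 9/6)/((-9/6)) = -5*(13 - 9*1/6)/((-9*1/6)) = -5*(13 - 3/2)/(-3/2) = -5*(-2)*23/(3*2) = -10*(-23/6) = 115/3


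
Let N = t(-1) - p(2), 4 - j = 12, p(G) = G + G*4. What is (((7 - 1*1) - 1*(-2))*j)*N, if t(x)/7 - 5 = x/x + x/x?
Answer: -2496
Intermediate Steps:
t(x) = 49 (t(x) = 35 + 7*(x/x + x/x) = 35 + 7*(1 + 1) = 35 + 7*2 = 35 + 14 = 49)
p(G) = 5*G (p(G) = G + 4*G = 5*G)
j = -8 (j = 4 - 1*12 = 4 - 12 = -8)
N = 39 (N = 49 - 5*2 = 49 - 1*10 = 49 - 10 = 39)
(((7 - 1*1) - 1*(-2))*j)*N = (((7 - 1*1) - 1*(-2))*(-8))*39 = (((7 - 1) + 2)*(-8))*39 = ((6 + 2)*(-8))*39 = (8*(-8))*39 = -64*39 = -2496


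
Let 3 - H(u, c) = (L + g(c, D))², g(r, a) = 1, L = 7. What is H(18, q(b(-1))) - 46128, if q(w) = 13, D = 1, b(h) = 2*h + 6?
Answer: -46189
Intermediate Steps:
b(h) = 6 + 2*h
H(u, c) = -61 (H(u, c) = 3 - (7 + 1)² = 3 - 1*8² = 3 - 1*64 = 3 - 64 = -61)
H(18, q(b(-1))) - 46128 = -61 - 46128 = -46189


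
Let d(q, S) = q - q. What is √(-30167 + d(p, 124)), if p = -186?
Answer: I*√30167 ≈ 173.69*I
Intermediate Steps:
d(q, S) = 0
√(-30167 + d(p, 124)) = √(-30167 + 0) = √(-30167) = I*√30167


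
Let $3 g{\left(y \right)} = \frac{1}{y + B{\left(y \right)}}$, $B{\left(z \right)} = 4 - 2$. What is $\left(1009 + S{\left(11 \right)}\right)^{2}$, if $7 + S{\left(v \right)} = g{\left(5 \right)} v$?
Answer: $\frac{443228809}{441} \approx 1.0051 \cdot 10^{6}$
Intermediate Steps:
$B{\left(z \right)} = 2$ ($B{\left(z \right)} = 4 - 2 = 2$)
$g{\left(y \right)} = \frac{1}{3 \left(2 + y\right)}$ ($g{\left(y \right)} = \frac{1}{3 \left(y + 2\right)} = \frac{1}{3 \left(2 + y\right)}$)
$S{\left(v \right)} = -7 + \frac{v}{21}$ ($S{\left(v \right)} = -7 + \frac{1}{3 \left(2 + 5\right)} v = -7 + \frac{1}{3 \cdot 7} v = -7 + \frac{1}{3} \cdot \frac{1}{7} v = -7 + \frac{v}{21}$)
$\left(1009 + S{\left(11 \right)}\right)^{2} = \left(1009 + \left(-7 + \frac{1}{21} \cdot 11\right)\right)^{2} = \left(1009 + \left(-7 + \frac{11}{21}\right)\right)^{2} = \left(1009 - \frac{136}{21}\right)^{2} = \left(\frac{21053}{21}\right)^{2} = \frac{443228809}{441}$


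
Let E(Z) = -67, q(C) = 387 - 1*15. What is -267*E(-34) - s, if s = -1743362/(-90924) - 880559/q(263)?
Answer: 57040673837/2818644 ≈ 20237.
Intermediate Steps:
q(C) = 372 (q(C) = 387 - 15 = 372)
s = -6617951321/2818644 (s = -1743362/(-90924) - 880559/372 = -1743362*(-1/90924) - 880559*1/372 = 871681/45462 - 880559/372 = -6617951321/2818644 ≈ -2347.9)
-267*E(-34) - s = -267*(-67) - 1*(-6617951321/2818644) = 17889 + 6617951321/2818644 = 57040673837/2818644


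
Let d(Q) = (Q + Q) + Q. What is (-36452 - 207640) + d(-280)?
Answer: -244932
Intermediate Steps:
d(Q) = 3*Q (d(Q) = 2*Q + Q = 3*Q)
(-36452 - 207640) + d(-280) = (-36452 - 207640) + 3*(-280) = -244092 - 840 = -244932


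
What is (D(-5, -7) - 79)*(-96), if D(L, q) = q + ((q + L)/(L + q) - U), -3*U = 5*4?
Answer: 7520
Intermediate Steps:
U = -20/3 (U = -5*4/3 = -⅓*20 = -20/3 ≈ -6.6667)
D(L, q) = 23/3 + q (D(L, q) = q + ((q + L)/(L + q) - 1*(-20/3)) = q + ((L + q)/(L + q) + 20/3) = q + (1 + 20/3) = q + 23/3 = 23/3 + q)
(D(-5, -7) - 79)*(-96) = ((23/3 - 7) - 79)*(-96) = (⅔ - 79)*(-96) = -235/3*(-96) = 7520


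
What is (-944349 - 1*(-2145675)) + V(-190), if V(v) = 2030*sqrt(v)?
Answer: 1201326 + 2030*I*sqrt(190) ≈ 1.2013e+6 + 27982.0*I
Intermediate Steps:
(-944349 - 1*(-2145675)) + V(-190) = (-944349 - 1*(-2145675)) + 2030*sqrt(-190) = (-944349 + 2145675) + 2030*(I*sqrt(190)) = 1201326 + 2030*I*sqrt(190)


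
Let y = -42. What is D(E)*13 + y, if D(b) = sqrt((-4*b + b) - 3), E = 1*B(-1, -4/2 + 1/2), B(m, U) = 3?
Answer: -42 + 26*I*sqrt(3) ≈ -42.0 + 45.033*I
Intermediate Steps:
E = 3 (E = 1*3 = 3)
D(b) = sqrt(-3 - 3*b) (D(b) = sqrt(-3*b - 3) = sqrt(-3 - 3*b))
D(E)*13 + y = sqrt(-3 - 3*3)*13 - 42 = sqrt(-3 - 9)*13 - 42 = sqrt(-12)*13 - 42 = (2*I*sqrt(3))*13 - 42 = 26*I*sqrt(3) - 42 = -42 + 26*I*sqrt(3)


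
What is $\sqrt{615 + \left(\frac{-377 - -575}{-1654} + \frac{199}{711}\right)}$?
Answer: $\frac{\sqrt{23631752243887}}{195999} \approx 24.802$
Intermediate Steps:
$\sqrt{615 + \left(\frac{-377 - -575}{-1654} + \frac{199}{711}\right)} = \sqrt{615 + \left(\left(-377 + 575\right) \left(- \frac{1}{1654}\right) + 199 \cdot \frac{1}{711}\right)} = \sqrt{615 + \left(198 \left(- \frac{1}{1654}\right) + \frac{199}{711}\right)} = \sqrt{615 + \left(- \frac{99}{827} + \frac{199}{711}\right)} = \sqrt{615 + \frac{94184}{587997}} = \sqrt{\frac{361712339}{587997}} = \frac{\sqrt{23631752243887}}{195999}$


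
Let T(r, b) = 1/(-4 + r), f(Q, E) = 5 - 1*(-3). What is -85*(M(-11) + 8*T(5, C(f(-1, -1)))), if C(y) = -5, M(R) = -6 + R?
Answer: 765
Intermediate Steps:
f(Q, E) = 8 (f(Q, E) = 5 + 3 = 8)
-85*(M(-11) + 8*T(5, C(f(-1, -1)))) = -85*((-6 - 11) + 8/(-4 + 5)) = -85*(-17 + 8/1) = -85*(-17 + 8*1) = -85*(-17 + 8) = -85*(-9) = 765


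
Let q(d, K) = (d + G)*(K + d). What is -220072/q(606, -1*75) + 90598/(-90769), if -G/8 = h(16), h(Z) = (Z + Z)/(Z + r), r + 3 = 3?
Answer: -24179581394/14218510005 ≈ -1.7006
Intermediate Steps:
r = 0 (r = -3 + 3 = 0)
h(Z) = 2 (h(Z) = (Z + Z)/(Z + 0) = (2*Z)/Z = 2)
G = -16 (G = -8*2 = -16)
q(d, K) = (-16 + d)*(K + d) (q(d, K) = (d - 16)*(K + d) = (-16 + d)*(K + d))
-220072/q(606, -1*75) + 90598/(-90769) = -220072/(606² - (-16)*75 - 16*606 - 1*75*606) + 90598/(-90769) = -220072/(367236 - 16*(-75) - 9696 - 75*606) + 90598*(-1/90769) = -220072/(367236 + 1200 - 9696 - 45450) - 90598/90769 = -220072/313290 - 90598/90769 = -220072*1/313290 - 90598/90769 = -110036/156645 - 90598/90769 = -24179581394/14218510005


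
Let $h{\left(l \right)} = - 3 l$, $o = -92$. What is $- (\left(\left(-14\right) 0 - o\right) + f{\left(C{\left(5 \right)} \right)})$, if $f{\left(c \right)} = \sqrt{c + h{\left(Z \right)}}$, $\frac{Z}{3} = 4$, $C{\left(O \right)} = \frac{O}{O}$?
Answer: $-92 - i \sqrt{35} \approx -92.0 - 5.9161 i$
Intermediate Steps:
$C{\left(O \right)} = 1$
$Z = 12$ ($Z = 3 \cdot 4 = 12$)
$f{\left(c \right)} = \sqrt{-36 + c}$ ($f{\left(c \right)} = \sqrt{c - 36} = \sqrt{-36 + c}$)
$- (\left(\left(-14\right) 0 - o\right) + f{\left(C{\left(5 \right)} \right)}) = - (\left(\left(-14\right) 0 - -92\right) + \sqrt{-36 + 1}) = - (\left(0 + 92\right) + \sqrt{-35}) = - (92 + i \sqrt{35}) = -92 - i \sqrt{35}$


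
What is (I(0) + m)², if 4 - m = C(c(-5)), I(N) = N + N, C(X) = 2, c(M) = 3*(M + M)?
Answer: 4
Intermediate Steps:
c(M) = 6*M (c(M) = 3*(2*M) = 6*M)
I(N) = 2*N
m = 2 (m = 4 - 1*2 = 4 - 2 = 2)
(I(0) + m)² = (2*0 + 2)² = (0 + 2)² = 2² = 4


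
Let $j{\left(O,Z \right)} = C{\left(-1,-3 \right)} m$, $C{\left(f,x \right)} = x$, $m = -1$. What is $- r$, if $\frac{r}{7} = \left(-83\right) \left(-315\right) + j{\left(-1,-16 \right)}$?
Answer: $-183036$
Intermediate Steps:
$j{\left(O,Z \right)} = 3$ ($j{\left(O,Z \right)} = \left(-3\right) \left(-1\right) = 3$)
$r = 183036$ ($r = 7 \left(\left(-83\right) \left(-315\right) + 3\right) = 7 \left(26145 + 3\right) = 7 \cdot 26148 = 183036$)
$- r = \left(-1\right) 183036 = -183036$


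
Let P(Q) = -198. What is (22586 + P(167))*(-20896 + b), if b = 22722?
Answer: 40880488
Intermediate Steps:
(22586 + P(167))*(-20896 + b) = (22586 - 198)*(-20896 + 22722) = 22388*1826 = 40880488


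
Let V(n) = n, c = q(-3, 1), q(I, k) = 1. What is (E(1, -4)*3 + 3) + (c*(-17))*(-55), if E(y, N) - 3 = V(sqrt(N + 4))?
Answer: 947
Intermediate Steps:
c = 1
E(y, N) = 3 + sqrt(4 + N) (E(y, N) = 3 + sqrt(N + 4) = 3 + sqrt(4 + N))
(E(1, -4)*3 + 3) + (c*(-17))*(-55) = ((3 + sqrt(4 - 4))*3 + 3) + (1*(-17))*(-55) = ((3 + sqrt(0))*3 + 3) - 17*(-55) = ((3 + 0)*3 + 3) + 935 = (3*3 + 3) + 935 = (9 + 3) + 935 = 12 + 935 = 947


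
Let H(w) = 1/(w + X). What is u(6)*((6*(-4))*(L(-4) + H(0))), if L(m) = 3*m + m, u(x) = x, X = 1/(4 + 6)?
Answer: 864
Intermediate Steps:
X = ⅒ (X = 1/10 = ⅒ ≈ 0.10000)
L(m) = 4*m
H(w) = 1/(⅒ + w) (H(w) = 1/(w + ⅒) = 1/(⅒ + w))
u(6)*((6*(-4))*(L(-4) + H(0))) = 6*((6*(-4))*(4*(-4) + 10/(1 + 10*0))) = 6*(-24*(-16 + 10/(1 + 0))) = 6*(-24*(-16 + 10/1)) = 6*(-24*(-16 + 10*1)) = 6*(-24*(-16 + 10)) = 6*(-24*(-6)) = 6*144 = 864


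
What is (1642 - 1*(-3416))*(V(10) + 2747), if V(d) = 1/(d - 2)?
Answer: 55579833/4 ≈ 1.3895e+7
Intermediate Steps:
V(d) = 1/(-2 + d)
(1642 - 1*(-3416))*(V(10) + 2747) = (1642 - 1*(-3416))*(1/(-2 + 10) + 2747) = (1642 + 3416)*(1/8 + 2747) = 5058*(⅛ + 2747) = 5058*(21977/8) = 55579833/4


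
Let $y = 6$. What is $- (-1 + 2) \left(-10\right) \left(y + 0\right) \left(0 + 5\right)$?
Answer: $300$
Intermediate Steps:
$- (-1 + 2) \left(-10\right) \left(y + 0\right) \left(0 + 5\right) = - (-1 + 2) \left(-10\right) \left(6 + 0\right) \left(0 + 5\right) = \left(-1\right) 1 \left(-10\right) 6 \cdot 5 = \left(-1\right) \left(-10\right) 30 = 10 \cdot 30 = 300$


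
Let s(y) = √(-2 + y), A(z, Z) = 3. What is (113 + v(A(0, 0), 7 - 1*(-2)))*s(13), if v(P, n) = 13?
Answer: 126*√11 ≈ 417.89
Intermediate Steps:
(113 + v(A(0, 0), 7 - 1*(-2)))*s(13) = (113 + 13)*√(-2 + 13) = 126*√11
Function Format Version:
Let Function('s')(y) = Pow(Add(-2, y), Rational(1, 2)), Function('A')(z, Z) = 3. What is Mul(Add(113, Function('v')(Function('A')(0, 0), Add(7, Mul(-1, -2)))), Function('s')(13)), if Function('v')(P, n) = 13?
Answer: Mul(126, Pow(11, Rational(1, 2))) ≈ 417.89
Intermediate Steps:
Mul(Add(113, Function('v')(Function('A')(0, 0), Add(7, Mul(-1, -2)))), Function('s')(13)) = Mul(Add(113, 13), Pow(Add(-2, 13), Rational(1, 2))) = Mul(126, Pow(11, Rational(1, 2)))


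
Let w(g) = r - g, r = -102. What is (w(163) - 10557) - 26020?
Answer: -36842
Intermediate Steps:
w(g) = -102 - g
(w(163) - 10557) - 26020 = ((-102 - 1*163) - 10557) - 26020 = ((-102 - 163) - 10557) - 26020 = (-265 - 10557) - 26020 = -10822 - 26020 = -36842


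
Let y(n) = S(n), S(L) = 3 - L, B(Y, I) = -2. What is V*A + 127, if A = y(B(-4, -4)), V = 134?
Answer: 797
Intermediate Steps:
y(n) = 3 - n
A = 5 (A = 3 - 1*(-2) = 3 + 2 = 5)
V*A + 127 = 134*5 + 127 = 670 + 127 = 797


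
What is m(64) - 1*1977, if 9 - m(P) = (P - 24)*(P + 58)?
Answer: -6848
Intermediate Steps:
m(P) = 9 - (-24 + P)*(58 + P) (m(P) = 9 - (P - 24)*(P + 58) = 9 - (-24 + P)*(58 + P))
m(64) - 1*1977 = (1401 - 1*64**2 - 34*64) - 1*1977 = (1401 - 1*4096 - 2176) - 1977 = (1401 - 4096 - 2176) - 1977 = -4871 - 1977 = -6848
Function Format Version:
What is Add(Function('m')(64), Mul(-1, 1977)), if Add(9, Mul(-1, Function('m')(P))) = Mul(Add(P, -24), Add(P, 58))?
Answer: -6848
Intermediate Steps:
Function('m')(P) = Add(9, Mul(-1, Add(-24, P), Add(58, P))) (Function('m')(P) = Add(9, Mul(-1, Mul(Add(P, -24), Add(P, 58)))) = Add(9, Mul(-1, Mul(Add(-24, P), Add(58, P)))) = Add(9, Mul(-1, Add(-24, P), Add(58, P))))
Add(Function('m')(64), Mul(-1, 1977)) = Add(Add(1401, Mul(-1, Pow(64, 2)), Mul(-34, 64)), Mul(-1, 1977)) = Add(Add(1401, Mul(-1, 4096), -2176), -1977) = Add(Add(1401, -4096, -2176), -1977) = Add(-4871, -1977) = -6848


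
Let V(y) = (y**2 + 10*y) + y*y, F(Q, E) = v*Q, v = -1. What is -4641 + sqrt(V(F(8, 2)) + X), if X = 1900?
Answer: -4641 + 2*sqrt(487) ≈ -4596.9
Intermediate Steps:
F(Q, E) = -Q
V(y) = 2*y**2 + 10*y (V(y) = (y**2 + 10*y) + y**2 = 2*y**2 + 10*y)
-4641 + sqrt(V(F(8, 2)) + X) = -4641 + sqrt(2*(-1*8)*(5 - 1*8) + 1900) = -4641 + sqrt(2*(-8)*(5 - 8) + 1900) = -4641 + sqrt(2*(-8)*(-3) + 1900) = -4641 + sqrt(48 + 1900) = -4641 + sqrt(1948) = -4641 + 2*sqrt(487)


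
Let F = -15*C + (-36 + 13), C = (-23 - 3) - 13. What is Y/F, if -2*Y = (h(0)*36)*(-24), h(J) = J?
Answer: 0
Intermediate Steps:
C = -39 (C = -26 - 13 = -39)
F = 562 (F = -15*(-39) + (-36 + 13) = 585 - 23 = 562)
Y = 0 (Y = -0*36*(-24)/2 = -0*(-24) = -½*0 = 0)
Y/F = 0/562 = 0*(1/562) = 0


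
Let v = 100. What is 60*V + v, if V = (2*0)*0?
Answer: 100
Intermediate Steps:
V = 0 (V = 0*0 = 0)
60*V + v = 60*0 + 100 = 0 + 100 = 100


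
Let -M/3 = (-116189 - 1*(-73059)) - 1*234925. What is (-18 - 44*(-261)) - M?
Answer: -822699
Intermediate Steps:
M = 834165 (M = -3*((-116189 - 1*(-73059)) - 1*234925) = -3*((-116189 + 73059) - 234925) = -3*(-43130 - 234925) = -3*(-278055) = 834165)
(-18 - 44*(-261)) - M = (-18 - 44*(-261)) - 1*834165 = (-18 + 11484) - 834165 = 11466 - 834165 = -822699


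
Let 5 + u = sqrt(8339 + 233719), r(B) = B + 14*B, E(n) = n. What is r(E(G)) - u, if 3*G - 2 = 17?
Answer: 100 - sqrt(242058) ≈ -391.99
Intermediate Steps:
G = 19/3 (G = 2/3 + (1/3)*17 = 2/3 + 17/3 = 19/3 ≈ 6.3333)
r(B) = 15*B
u = -5 + sqrt(242058) (u = -5 + sqrt(8339 + 233719) = -5 + sqrt(242058) ≈ 486.99)
r(E(G)) - u = 15*(19/3) - (-5 + sqrt(242058)) = 95 + (5 - sqrt(242058)) = 100 - sqrt(242058)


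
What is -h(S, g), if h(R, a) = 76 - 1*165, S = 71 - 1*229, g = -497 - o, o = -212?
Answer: 89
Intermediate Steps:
g = -285 (g = -497 - 1*(-212) = -497 + 212 = -285)
S = -158 (S = 71 - 229 = -158)
h(R, a) = -89 (h(R, a) = 76 - 165 = -89)
-h(S, g) = -1*(-89) = 89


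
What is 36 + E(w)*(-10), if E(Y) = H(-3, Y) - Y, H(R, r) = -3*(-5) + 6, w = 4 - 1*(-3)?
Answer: -104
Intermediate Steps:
w = 7 (w = 4 + 3 = 7)
H(R, r) = 21 (H(R, r) = 15 + 6 = 21)
E(Y) = 21 - Y
36 + E(w)*(-10) = 36 + (21 - 1*7)*(-10) = 36 + (21 - 7)*(-10) = 36 + 14*(-10) = 36 - 140 = -104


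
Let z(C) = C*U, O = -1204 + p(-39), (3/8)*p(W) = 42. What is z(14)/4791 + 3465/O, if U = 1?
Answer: -789787/249132 ≈ -3.1702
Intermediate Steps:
p(W) = 112 (p(W) = (8/3)*42 = 112)
O = -1092 (O = -1204 + 112 = -1092)
z(C) = C (z(C) = C*1 = C)
z(14)/4791 + 3465/O = 14/4791 + 3465/(-1092) = 14*(1/4791) + 3465*(-1/1092) = 14/4791 - 165/52 = -789787/249132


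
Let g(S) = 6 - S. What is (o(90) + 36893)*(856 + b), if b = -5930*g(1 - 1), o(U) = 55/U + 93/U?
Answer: -57650833516/45 ≈ -1.2811e+9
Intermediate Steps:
o(U) = 148/U
b = -35580 (b = -5930*(6 - (1 - 1)) = -5930*(6 - 1*0) = -5930*(6 + 0) = -5930*6 = -35580)
(o(90) + 36893)*(856 + b) = (148/90 + 36893)*(856 - 35580) = (148*(1/90) + 36893)*(-34724) = (74/45 + 36893)*(-34724) = (1660259/45)*(-34724) = -57650833516/45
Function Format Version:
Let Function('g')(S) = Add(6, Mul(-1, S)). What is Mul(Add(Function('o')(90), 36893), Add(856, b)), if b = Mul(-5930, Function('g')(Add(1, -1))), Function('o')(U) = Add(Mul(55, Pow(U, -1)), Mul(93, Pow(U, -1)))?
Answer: Rational(-57650833516, 45) ≈ -1.2811e+9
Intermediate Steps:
Function('o')(U) = Mul(148, Pow(U, -1))
b = -35580 (b = Mul(-5930, Add(6, Mul(-1, Add(1, -1)))) = Mul(-5930, Add(6, Mul(-1, 0))) = Mul(-5930, Add(6, 0)) = Mul(-5930, 6) = -35580)
Mul(Add(Function('o')(90), 36893), Add(856, b)) = Mul(Add(Mul(148, Pow(90, -1)), 36893), Add(856, -35580)) = Mul(Add(Mul(148, Rational(1, 90)), 36893), -34724) = Mul(Add(Rational(74, 45), 36893), -34724) = Mul(Rational(1660259, 45), -34724) = Rational(-57650833516, 45)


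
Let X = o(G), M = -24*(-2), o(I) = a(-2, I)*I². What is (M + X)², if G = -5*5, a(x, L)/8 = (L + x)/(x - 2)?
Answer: 1142304804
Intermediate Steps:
a(x, L) = 8*(L + x)/(-2 + x) (a(x, L) = 8*((L + x)/(x - 2)) = 8*((L + x)/(-2 + x)) = 8*(L + x)/(-2 + x))
G = -25
o(I) = I²*(4 - 2*I) (o(I) = (8*(I - 2)/(-2 - 2))*I² = (8*(-2 + I)/(-4))*I² = (8*(-¼)*(-2 + I))*I² = (4 - 2*I)*I² = I²*(4 - 2*I))
M = 48
X = 33750 (X = 2*(-25)²*(2 - 1*(-25)) = 2*625*(2 + 25) = 2*625*27 = 33750)
(M + X)² = (48 + 33750)² = 33798² = 1142304804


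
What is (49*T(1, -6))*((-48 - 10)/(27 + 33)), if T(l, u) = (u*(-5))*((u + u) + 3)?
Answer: 12789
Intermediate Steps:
T(l, u) = -5*u*(3 + 2*u) (T(l, u) = (-5*u)*(2*u + 3) = (-5*u)*(3 + 2*u) = -5*u*(3 + 2*u))
(49*T(1, -6))*((-48 - 10)/(27 + 33)) = (49*(-5*(-6)*(3 + 2*(-6))))*((-48 - 10)/(27 + 33)) = (49*(-5*(-6)*(3 - 12)))*(-58/60) = (49*(-5*(-6)*(-9)))*(-58*1/60) = (49*(-270))*(-29/30) = -13230*(-29/30) = 12789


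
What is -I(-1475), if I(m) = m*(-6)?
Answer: -8850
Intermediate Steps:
I(m) = -6*m
-I(-1475) = -(-6)*(-1475) = -1*8850 = -8850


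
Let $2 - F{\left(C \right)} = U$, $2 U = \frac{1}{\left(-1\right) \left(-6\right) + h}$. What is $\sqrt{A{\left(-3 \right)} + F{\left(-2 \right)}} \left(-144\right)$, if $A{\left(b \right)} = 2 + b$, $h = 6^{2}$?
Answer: $- \frac{24 \sqrt{1743}}{7} \approx -143.14$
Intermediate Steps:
$h = 36$
$U = \frac{1}{84}$ ($U = \frac{1}{2 \left(\left(-1\right) \left(-6\right) + 36\right)} = \frac{1}{2 \left(6 + 36\right)} = \frac{1}{2 \cdot 42} = \frac{1}{2} \cdot \frac{1}{42} = \frac{1}{84} \approx 0.011905$)
$F{\left(C \right)} = \frac{167}{84}$ ($F{\left(C \right)} = 2 - \frac{1}{84} = \frac{167}{84}$)
$\sqrt{A{\left(-3 \right)} + F{\left(-2 \right)}} \left(-144\right) = \sqrt{\left(2 - 3\right) + \frac{167}{84}} \left(-144\right) = \sqrt{-1 + \frac{167}{84}} \left(-144\right) = \sqrt{\frac{83}{84}} \left(-144\right) = \frac{\sqrt{1743}}{42} \left(-144\right) = - \frac{24 \sqrt{1743}}{7}$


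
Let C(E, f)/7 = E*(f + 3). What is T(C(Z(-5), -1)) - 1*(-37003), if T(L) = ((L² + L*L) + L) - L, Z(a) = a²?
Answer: 282003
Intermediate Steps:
C(E, f) = 7*E*(3 + f) (C(E, f) = 7*(E*(f + 3)) = 7*(E*(3 + f)) = 7*E*(3 + f))
T(L) = 2*L² (T(L) = ((L² + L²) + L) - L = (2*L² + L) - L = (L + 2*L²) - L = 2*L²)
T(C(Z(-5), -1)) - 1*(-37003) = 2*(7*(-5)²*(3 - 1))² - 1*(-37003) = 2*(7*25*2)² + 37003 = 2*350² + 37003 = 2*122500 + 37003 = 245000 + 37003 = 282003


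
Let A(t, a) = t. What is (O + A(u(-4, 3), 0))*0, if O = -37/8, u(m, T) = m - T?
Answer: 0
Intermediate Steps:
O = -37/8 (O = -37*1/8 = -37/8 ≈ -4.6250)
(O + A(u(-4, 3), 0))*0 = (-37/8 + (-4 - 1*3))*0 = (-37/8 + (-4 - 3))*0 = (-37/8 - 7)*0 = -93/8*0 = 0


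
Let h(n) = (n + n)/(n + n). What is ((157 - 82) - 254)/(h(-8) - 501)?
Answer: 179/500 ≈ 0.35800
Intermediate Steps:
h(n) = 1 (h(n) = (2*n)/((2*n)) = (2*n)*(1/(2*n)) = 1)
((157 - 82) - 254)/(h(-8) - 501) = ((157 - 82) - 254)/(1 - 501) = (75 - 254)/(-500) = -179*(-1/500) = 179/500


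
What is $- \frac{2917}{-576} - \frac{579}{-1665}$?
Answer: $\frac{576701}{106560} \approx 5.412$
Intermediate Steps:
$- \frac{2917}{-576} - \frac{579}{-1665} = \left(-2917\right) \left(- \frac{1}{576}\right) - - \frac{193}{555} = \frac{2917}{576} + \frac{193}{555} = \frac{576701}{106560}$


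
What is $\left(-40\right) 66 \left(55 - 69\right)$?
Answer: $36960$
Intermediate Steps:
$\left(-40\right) 66 \left(55 - 69\right) = - 2640 \left(55 - 69\right) = \left(-2640\right) \left(-14\right) = 36960$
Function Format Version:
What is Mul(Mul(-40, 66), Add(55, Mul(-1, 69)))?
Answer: 36960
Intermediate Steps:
Mul(Mul(-40, 66), Add(55, Mul(-1, 69))) = Mul(-2640, Add(55, -69)) = Mul(-2640, -14) = 36960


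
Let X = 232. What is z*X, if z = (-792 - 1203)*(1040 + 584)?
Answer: -751652160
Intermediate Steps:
z = -3239880 (z = -1995*1624 = -3239880)
z*X = -3239880*232 = -751652160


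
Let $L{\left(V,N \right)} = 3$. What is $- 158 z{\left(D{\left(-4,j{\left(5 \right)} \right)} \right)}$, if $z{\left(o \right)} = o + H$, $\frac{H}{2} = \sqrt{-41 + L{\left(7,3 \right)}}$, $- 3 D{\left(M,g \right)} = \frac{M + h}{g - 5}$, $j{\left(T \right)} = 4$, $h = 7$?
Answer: $-158 - 316 i \sqrt{38} \approx -158.0 - 1948.0 i$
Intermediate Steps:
$D{\left(M,g \right)} = - \frac{7 + M}{3 \left(-5 + g\right)}$ ($D{\left(M,g \right)} = - \frac{\left(M + 7\right) \frac{1}{g - 5}}{3} = - \frac{\left(7 + M\right) \frac{1}{-5 + g}}{3} = - \frac{\frac{1}{-5 + g} \left(7 + M\right)}{3} = - \frac{7 + M}{3 \left(-5 + g\right)}$)
$H = 2 i \sqrt{38}$ ($H = 2 \sqrt{-41 + 3} = 2 \sqrt{-38} = 2 i \sqrt{38} \approx 12.329 i$)
$z{\left(o \right)} = o + 2 i \sqrt{38}$
$- 158 z{\left(D{\left(-4,j{\left(5 \right)} \right)} \right)} = - 158 \left(\frac{-7 - -4}{3 \left(-5 + 4\right)} + 2 i \sqrt{38}\right) = - 158 \left(\frac{-7 + 4}{3 \left(-1\right)} + 2 i \sqrt{38}\right) = - 158 \left(\frac{1}{3} \left(-1\right) \left(-3\right) + 2 i \sqrt{38}\right) = - 158 \left(1 + 2 i \sqrt{38}\right) = -158 - 316 i \sqrt{38}$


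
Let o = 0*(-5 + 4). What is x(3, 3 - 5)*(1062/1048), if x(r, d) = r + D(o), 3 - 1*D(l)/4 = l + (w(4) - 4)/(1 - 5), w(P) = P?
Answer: 7965/524 ≈ 15.200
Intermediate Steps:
o = 0 (o = 0*(-1) = 0)
D(l) = 12 - 4*l (D(l) = 12 - 4*(l + (4 - 4)/(1 - 5)) = 12 - 4*(l + 0/(-4)) = 12 - 4*(l + 0*(-1/4)) = 12 - 4*(l + 0) = 12 - 4*l)
x(r, d) = 12 + r (x(r, d) = r + (12 - 4*0) = r + (12 + 0) = r + 12 = 12 + r)
x(3, 3 - 5)*(1062/1048) = (12 + 3)*(1062/1048) = 15*(1062*(1/1048)) = 15*(531/524) = 7965/524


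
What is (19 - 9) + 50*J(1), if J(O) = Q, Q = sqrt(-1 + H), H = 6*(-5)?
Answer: 10 + 50*I*sqrt(31) ≈ 10.0 + 278.39*I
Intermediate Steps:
H = -30
Q = I*sqrt(31) (Q = sqrt(-1 - 30) = sqrt(-31) = I*sqrt(31) ≈ 5.5678*I)
J(O) = I*sqrt(31)
(19 - 9) + 50*J(1) = (19 - 9) + 50*(I*sqrt(31)) = 10 + 50*I*sqrt(31)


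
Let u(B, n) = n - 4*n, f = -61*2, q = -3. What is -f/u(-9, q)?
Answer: 122/9 ≈ 13.556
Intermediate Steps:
f = -122
u(B, n) = -3*n
-f/u(-9, q) = -(-122)/((-3*(-3))) = -(-122)/9 = -1*(-122/9) = 122/9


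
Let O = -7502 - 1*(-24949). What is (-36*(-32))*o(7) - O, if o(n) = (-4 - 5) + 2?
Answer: -25511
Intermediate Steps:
O = 17447 (O = -7502 + 24949 = 17447)
o(n) = -7 (o(n) = -9 + 2 = -7)
(-36*(-32))*o(7) - O = -36*(-32)*(-7) - 1*17447 = 1152*(-7) - 17447 = -8064 - 17447 = -25511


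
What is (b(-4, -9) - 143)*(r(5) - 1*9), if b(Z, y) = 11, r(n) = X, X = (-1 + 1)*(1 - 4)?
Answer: 1188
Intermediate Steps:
X = 0 (X = 0*(-3) = 0)
r(n) = 0
(b(-4, -9) - 143)*(r(5) - 1*9) = (11 - 143)*(0 - 1*9) = -132*(0 - 9) = -132*(-9) = 1188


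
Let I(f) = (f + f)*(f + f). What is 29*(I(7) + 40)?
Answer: 6844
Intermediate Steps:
I(f) = 4*f² (I(f) = (2*f)*(2*f) = 4*f²)
29*(I(7) + 40) = 29*(4*7² + 40) = 29*(4*49 + 40) = 29*(196 + 40) = 29*236 = 6844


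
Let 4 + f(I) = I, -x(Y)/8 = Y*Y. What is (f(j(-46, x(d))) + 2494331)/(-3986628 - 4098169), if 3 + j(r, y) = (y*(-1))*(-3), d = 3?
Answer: -2494108/8084797 ≈ -0.30849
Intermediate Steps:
x(Y) = -8*Y² (x(Y) = -8*Y*Y = -8*Y²)
j(r, y) = -3 + 3*y (j(r, y) = -3 + (y*(-1))*(-3) = -3 - y*(-3) = -3 + 3*y)
f(I) = -4 + I
(f(j(-46, x(d))) + 2494331)/(-3986628 - 4098169) = ((-4 + (-3 + 3*(-8*3²))) + 2494331)/(-3986628 - 4098169) = ((-4 + (-3 + 3*(-8*9))) + 2494331)/(-8084797) = ((-4 + (-3 + 3*(-72))) + 2494331)*(-1/8084797) = ((-4 + (-3 - 216)) + 2494331)*(-1/8084797) = ((-4 - 219) + 2494331)*(-1/8084797) = (-223 + 2494331)*(-1/8084797) = 2494108*(-1/8084797) = -2494108/8084797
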